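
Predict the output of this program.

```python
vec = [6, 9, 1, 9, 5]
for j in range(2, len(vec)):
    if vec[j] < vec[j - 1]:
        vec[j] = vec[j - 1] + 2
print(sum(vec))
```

j=2: 1<9, vec[2] = 9+2 = 11 → [6, 9, 11, 9, 5]
j=3: 9<11, vec[3] = 11+2 = 13 → [6, 9, 11, 13, 5]
j=4: 5<13, vec[4] = 13+2 = 15 → [6, 9, 11, 13, 15]
sum = 54

54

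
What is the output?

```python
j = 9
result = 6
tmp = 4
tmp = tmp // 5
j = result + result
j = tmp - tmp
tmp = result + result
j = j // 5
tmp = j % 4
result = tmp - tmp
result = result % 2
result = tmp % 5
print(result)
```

tmp = 4//5 = 0
j = 6+6 = 12
j = 0-0 = 0
tmp = 6+6 = 12
j = 0//5 = 0
tmp = 0%4 = 0
result = 0-0 = 0
result = 0%2 = 0
result = 0%5 = 0

0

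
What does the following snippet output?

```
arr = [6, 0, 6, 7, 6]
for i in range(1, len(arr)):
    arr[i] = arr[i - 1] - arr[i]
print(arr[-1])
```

-13

i=1: arr[1] = 6-0 = 6 → [6, 6, 6, 7, 6]
i=2: arr[2] = 6-6 = 0 → [6, 6, 0, 7, 6]
i=3: arr[3] = 0-7 = -7 → [6, 6, 0, -7, 6]
i=4: arr[4] = (-7)-6 = -13 → [6, 6, 0, -7, -13]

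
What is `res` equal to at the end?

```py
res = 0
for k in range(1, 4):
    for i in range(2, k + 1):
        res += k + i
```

15

k=2,i=2: res = 0+4 = 4
k=3,i=2: res = 4+5 = 9
k=3,i=3: res = 9+6 = 15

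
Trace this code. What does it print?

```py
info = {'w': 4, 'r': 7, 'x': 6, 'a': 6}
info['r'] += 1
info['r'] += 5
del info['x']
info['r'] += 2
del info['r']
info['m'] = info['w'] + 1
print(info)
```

{'w': 4, 'a': 6, 'm': 5}

info['r'] = 7+1 = 8 → {'w': 4, 'r': 8, 'x': 6, 'a': 6}
info['r'] = 8+5 = 13 → {'w': 4, 'r': 13, 'x': 6, 'a': 6}
del 'x' → {'w': 4, 'r': 13, 'a': 6}
info['r'] = 13+2 = 15 → {'w': 4, 'r': 15, 'a': 6}
del 'r' → {'w': 4, 'a': 6}
info['m'] = info['w']+1 = 5 → {'w': 4, 'a': 6, 'm': 5}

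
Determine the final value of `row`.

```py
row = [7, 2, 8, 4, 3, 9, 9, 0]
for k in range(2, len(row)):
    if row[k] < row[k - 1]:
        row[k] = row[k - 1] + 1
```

k=2: 8>=2, unchanged → [7, 2, 8, 4, 3, 9, 9, 0]
k=3: 4<8, row[3] = 8+1 = 9 → [7, 2, 8, 9, 3, 9, 9, 0]
k=4: 3<9, row[4] = 9+1 = 10 → [7, 2, 8, 9, 10, 9, 9, 0]
k=5: 9<10, row[5] = 10+1 = 11 → [7, 2, 8, 9, 10, 11, 9, 0]
k=6: 9<11, row[6] = 11+1 = 12 → [7, 2, 8, 9, 10, 11, 12, 0]
k=7: 0<12, row[7] = 12+1 = 13 → [7, 2, 8, 9, 10, 11, 12, 13]

[7, 2, 8, 9, 10, 11, 12, 13]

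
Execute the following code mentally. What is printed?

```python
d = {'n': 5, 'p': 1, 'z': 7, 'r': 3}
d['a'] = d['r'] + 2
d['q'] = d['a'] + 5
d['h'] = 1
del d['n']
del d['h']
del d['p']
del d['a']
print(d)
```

{'z': 7, 'r': 3, 'q': 10}

d['a'] = d['r']+2 = 5 → {'n': 5, 'p': 1, 'z': 7, 'r': 3, 'a': 5}
d['q'] = d['a']+5 = 10 → {'n': 5, 'p': 1, 'z': 7, 'r': 3, 'a': 5, 'q': 10}
d['h'] = 1 → {'n': 5, 'p': 1, 'z': 7, 'r': 3, 'a': 5, 'q': 10, 'h': 1}
del 'n' → {'p': 1, 'z': 7, 'r': 3, 'a': 5, 'q': 10, 'h': 1}
del 'h' → {'p': 1, 'z': 7, 'r': 3, 'a': 5, 'q': 10}
del 'p' → {'z': 7, 'r': 3, 'a': 5, 'q': 10}
del 'a' → {'z': 7, 'r': 3, 'q': 10}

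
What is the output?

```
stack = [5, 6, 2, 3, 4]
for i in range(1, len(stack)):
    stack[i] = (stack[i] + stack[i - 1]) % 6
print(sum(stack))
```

i=1: stack[1] = (6+5)%6 = 5 → [5, 5, 2, 3, 4]
i=2: stack[2] = (2+5)%6 = 1 → [5, 5, 1, 3, 4]
i=3: stack[3] = (3+1)%6 = 4 → [5, 5, 1, 4, 4]
i=4: stack[4] = (4+4)%6 = 2 → [5, 5, 1, 4, 2]
sum = 17

17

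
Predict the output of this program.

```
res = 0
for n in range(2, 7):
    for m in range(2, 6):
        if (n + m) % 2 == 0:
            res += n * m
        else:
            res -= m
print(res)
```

n=2,m=2: even sum, res = 0+4 = 4
n=2,m=3: odd sum, res = 4-3 = 1
n=2,m=4: even sum, res = 1+8 = 9
n=2,m=5: odd sum, res = 9-5 = 4
n=3,m=2: odd sum, res = 4-2 = 2
n=3,m=3: even sum, res = 2+9 = 11
n=3,m=4: odd sum, res = 11-4 = 7
n=3,m=5: even sum, res = 7+15 = 22
n=4,m=2: even sum, res = 22+8 = 30
n=4,m=3: odd sum, res = 30-3 = 27
n=4,m=4: even sum, res = 27+16 = 43
n=4,m=5: odd sum, res = 43-5 = 38
n=5,m=2: odd sum, res = 38-2 = 36
n=5,m=3: even sum, res = 36+15 = 51
n=5,m=4: odd sum, res = 51-4 = 47
n=5,m=5: even sum, res = 47+25 = 72
n=6,m=2: even sum, res = 72+12 = 84
n=6,m=3: odd sum, res = 84-3 = 81
n=6,m=4: even sum, res = 81+24 = 105
n=6,m=5: odd sum, res = 105-5 = 100

100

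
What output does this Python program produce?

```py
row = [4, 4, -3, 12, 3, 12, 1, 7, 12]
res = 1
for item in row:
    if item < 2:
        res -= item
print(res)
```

item=4: not <2
item=4: not <2
item=-3: <2, res = 1-(-3) = 4
item=12: not <2
item=3: not <2
item=12: not <2
item=1: <2, res = 4-1 = 3
item=7: not <2
item=12: not <2

3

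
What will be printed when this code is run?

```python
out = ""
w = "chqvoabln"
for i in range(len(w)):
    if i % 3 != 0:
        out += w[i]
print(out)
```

hqoaln

i=0: skip
i=1: add 'h' → 'h'
i=2: add 'q' → 'hq'
i=3: skip
i=4: add 'o' → 'hqo'
i=5: add 'a' → 'hqoa'
i=6: skip
i=7: add 'l' → 'hqoal'
i=8: add 'n' → 'hqoaln'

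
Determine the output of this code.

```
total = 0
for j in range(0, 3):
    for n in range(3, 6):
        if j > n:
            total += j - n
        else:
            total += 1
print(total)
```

j=0,n=3: not 0>3, total = 0+1 = 1
j=0,n=4: not 0>4, total = 1+1 = 2
j=0,n=5: not 0>5, total = 2+1 = 3
j=1,n=3: not 1>3, total = 3+1 = 4
j=1,n=4: not 1>4, total = 4+1 = 5
j=1,n=5: not 1>5, total = 5+1 = 6
j=2,n=3: not 2>3, total = 6+1 = 7
j=2,n=4: not 2>4, total = 7+1 = 8
j=2,n=5: not 2>5, total = 8+1 = 9

9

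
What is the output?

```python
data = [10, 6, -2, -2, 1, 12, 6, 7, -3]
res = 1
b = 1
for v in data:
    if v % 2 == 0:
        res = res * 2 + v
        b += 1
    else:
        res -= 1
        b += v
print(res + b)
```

v=10: even, res = 1*2+10 = 12; b=2
v=6: even, res = 12*2+6 = 30; b=3
v=-2: even, res = 30*2+(-2) = 58; b=4
v=-2: even, res = 58*2+(-2) = 114; b=5
v=1: not even, res = 114-1 = 113; b=6
v=12: even, res = 113*2+12 = 238; b=7
v=6: even, res = 238*2+6 = 482; b=8
v=7: not even, res = 482-1 = 481; b=15
v=-3: not even, res = 481-1 = 480; b=12
res+b = 480+12 = 492

492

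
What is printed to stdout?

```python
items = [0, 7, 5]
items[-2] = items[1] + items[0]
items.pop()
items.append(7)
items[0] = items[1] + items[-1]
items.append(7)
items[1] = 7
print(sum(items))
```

35

items[-2] = items[1]+items[0] = 7+0 = 7 → [0, 7, 5]
pop() removes 5 → [0, 7]
append 7 → [0, 7, 7]
items[0] = items[1]+items[-1] = 7+7 = 14 → [14, 7, 7]
append 7 → [14, 7, 7, 7]
items[1] = 7 → [14, 7, 7, 7]
sum = 35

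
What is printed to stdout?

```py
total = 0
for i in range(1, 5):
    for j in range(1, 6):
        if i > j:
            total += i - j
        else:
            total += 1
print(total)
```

i=1,j=1: not 1>1, total = 0+1 = 1
i=1,j=2: not 1>2, total = 1+1 = 2
i=1,j=3: not 1>3, total = 2+1 = 3
i=1,j=4: not 1>4, total = 3+1 = 4
i=1,j=5: not 1>5, total = 4+1 = 5
i=2,j=1: 2>1, total = 5+1 = 6
i=2,j=2: not 2>2, total = 6+1 = 7
i=2,j=3: not 2>3, total = 7+1 = 8
i=2,j=4: not 2>4, total = 8+1 = 9
i=2,j=5: not 2>5, total = 9+1 = 10
i=3,j=1: 3>1, total = 10+2 = 12
i=3,j=2: 3>2, total = 12+1 = 13
i=3,j=3: not 3>3, total = 13+1 = 14
i=3,j=4: not 3>4, total = 14+1 = 15
i=3,j=5: not 3>5, total = 15+1 = 16
i=4,j=1: 4>1, total = 16+3 = 19
i=4,j=2: 4>2, total = 19+2 = 21
i=4,j=3: 4>3, total = 21+1 = 22
i=4,j=4: not 4>4, total = 22+1 = 23
i=4,j=5: not 4>5, total = 23+1 = 24

24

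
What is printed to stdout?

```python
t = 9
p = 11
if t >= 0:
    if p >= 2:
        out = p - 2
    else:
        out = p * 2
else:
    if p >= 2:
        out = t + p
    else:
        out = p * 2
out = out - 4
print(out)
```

t=9, p=11
t >= 0 is True; p >= 2 is True
→ out = p - 2 = 9
out = 9-4 = 5

5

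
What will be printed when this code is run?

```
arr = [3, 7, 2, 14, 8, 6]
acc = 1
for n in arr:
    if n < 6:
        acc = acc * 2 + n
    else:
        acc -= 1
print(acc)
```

n=3: <6, acc = 1*2+3 = 5
n=7: not <6, acc = 5-1 = 4
n=2: <6, acc = 4*2+2 = 10
n=14: not <6, acc = 10-1 = 9
n=8: not <6, acc = 9-1 = 8
n=6: not <6, acc = 8-1 = 7

7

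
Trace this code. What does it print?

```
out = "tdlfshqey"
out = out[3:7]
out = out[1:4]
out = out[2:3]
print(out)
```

slice [3:7] → 'fshq'
slice [1:4] → 'shq'
slice [2:3] → 'q'

q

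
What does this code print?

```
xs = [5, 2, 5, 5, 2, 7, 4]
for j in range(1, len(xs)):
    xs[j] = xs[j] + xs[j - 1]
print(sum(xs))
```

j=1: xs[1] = 2+5 = 7 → [5, 7, 5, 5, 2, 7, 4]
j=2: xs[2] = 5+7 = 12 → [5, 7, 12, 5, 2, 7, 4]
j=3: xs[3] = 5+12 = 17 → [5, 7, 12, 17, 2, 7, 4]
j=4: xs[4] = 2+17 = 19 → [5, 7, 12, 17, 19, 7, 4]
j=5: xs[5] = 7+19 = 26 → [5, 7, 12, 17, 19, 26, 4]
j=6: xs[6] = 4+26 = 30 → [5, 7, 12, 17, 19, 26, 30]
sum = 116

116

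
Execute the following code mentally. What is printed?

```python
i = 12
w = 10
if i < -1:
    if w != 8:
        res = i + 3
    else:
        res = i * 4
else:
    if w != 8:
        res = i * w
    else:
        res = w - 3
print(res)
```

i=12, w=10
i < -1 is False; w != 8 is True
→ res = i * w = 120

120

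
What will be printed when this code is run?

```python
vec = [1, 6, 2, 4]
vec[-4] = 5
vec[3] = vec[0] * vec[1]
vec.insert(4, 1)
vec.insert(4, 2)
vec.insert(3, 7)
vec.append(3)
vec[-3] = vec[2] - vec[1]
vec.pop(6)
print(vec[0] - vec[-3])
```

vec[-4] = 5 → [5, 6, 2, 4]
vec[3] = vec[0]*vec[1] = 5*6 = 30 → [5, 6, 2, 30]
insert 1 at 4 → [5, 6, 2, 30, 1]
insert 2 at 4 → [5, 6, 2, 30, 2, 1]
insert 7 at 3 → [5, 6, 2, 7, 30, 2, 1]
append 3 → [5, 6, 2, 7, 30, 2, 1, 3]
vec[-3] = vec[2]-vec[1] = 2-6 = -4 → [5, 6, 2, 7, 30, -4, 1, 3]
pop(6) removes 1 → [5, 6, 2, 7, 30, -4, 3]
vec[0]-vec[-3] = 5-30 = -25

-25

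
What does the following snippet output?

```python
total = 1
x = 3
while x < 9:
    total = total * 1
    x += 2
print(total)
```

x=3: total = 1*1 = 1
x=5: total = 1*1 = 1
x=7: total = 1*1 = 1

1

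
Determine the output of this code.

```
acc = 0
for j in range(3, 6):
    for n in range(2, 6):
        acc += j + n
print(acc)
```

90

j=3,n=2: acc = 0+5 = 5
j=3,n=3: acc = 5+6 = 11
j=3,n=4: acc = 11+7 = 18
j=3,n=5: acc = 18+8 = 26
j=4,n=2: acc = 26+6 = 32
j=4,n=3: acc = 32+7 = 39
j=4,n=4: acc = 39+8 = 47
j=4,n=5: acc = 47+9 = 56
j=5,n=2: acc = 56+7 = 63
j=5,n=3: acc = 63+8 = 71
j=5,n=4: acc = 71+9 = 80
j=5,n=5: acc = 80+10 = 90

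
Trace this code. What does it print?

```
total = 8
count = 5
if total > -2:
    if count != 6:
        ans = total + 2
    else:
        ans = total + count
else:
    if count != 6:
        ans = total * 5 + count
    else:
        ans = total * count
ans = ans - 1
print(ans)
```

total=8, count=5
total > -2 is True; count != 6 is True
→ ans = total + 2 = 10
ans = 10-1 = 9

9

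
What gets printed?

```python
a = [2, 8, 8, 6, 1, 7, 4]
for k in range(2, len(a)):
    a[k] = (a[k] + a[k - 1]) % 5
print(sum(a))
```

k=2: a[2] = (8+8)%5 = 1 → [2, 8, 1, 6, 1, 7, 4]
k=3: a[3] = (6+1)%5 = 2 → [2, 8, 1, 2, 1, 7, 4]
k=4: a[4] = (1+2)%5 = 3 → [2, 8, 1, 2, 3, 7, 4]
k=5: a[5] = (7+3)%5 = 0 → [2, 8, 1, 2, 3, 0, 4]
k=6: a[6] = (4+0)%5 = 4 → [2, 8, 1, 2, 3, 0, 4]
sum = 20

20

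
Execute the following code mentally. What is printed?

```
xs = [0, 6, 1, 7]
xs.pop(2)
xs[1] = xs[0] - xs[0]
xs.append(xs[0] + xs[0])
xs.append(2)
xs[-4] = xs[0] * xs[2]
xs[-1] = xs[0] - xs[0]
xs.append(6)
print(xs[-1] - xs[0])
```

pop(2) removes 1 → [0, 6, 7]
xs[1] = xs[0]-xs[0] = 0-0 = 0 → [0, 0, 7]
append xs[0]+xs[0] = 0+0 = 0 → [0, 0, 7, 0]
append 2 → [0, 0, 7, 0, 2]
xs[-4] = xs[0]*xs[2] = 0*7 = 0 → [0, 0, 7, 0, 2]
xs[-1] = xs[0]-xs[0] = 0-0 = 0 → [0, 0, 7, 0, 0]
append 6 → [0, 0, 7, 0, 0, 6]
xs[-1]-xs[0] = 6-0 = 6

6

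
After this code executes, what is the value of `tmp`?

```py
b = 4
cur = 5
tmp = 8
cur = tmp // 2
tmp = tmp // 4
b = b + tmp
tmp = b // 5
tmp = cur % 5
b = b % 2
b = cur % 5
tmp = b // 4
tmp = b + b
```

cur = 8//2 = 4
tmp = 8//4 = 2
b = 4+2 = 6
tmp = 6//5 = 1
tmp = 4%5 = 4
b = 6%2 = 0
b = 4%5 = 4
tmp = 4//4 = 1
tmp = 4+4 = 8

8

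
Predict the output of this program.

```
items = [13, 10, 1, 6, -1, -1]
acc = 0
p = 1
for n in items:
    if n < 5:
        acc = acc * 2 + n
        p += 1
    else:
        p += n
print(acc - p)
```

-32

n=13: not <5; p=14
n=10: not <5; p=24
n=1: <5, acc = 0*2+1 = 1; p=25
n=6: not <5; p=31
n=-1: <5, acc = 1*2+(-1) = 1; p=32
n=-1: <5, acc = 1*2+(-1) = 1; p=33
acc-p = 1-33 = -32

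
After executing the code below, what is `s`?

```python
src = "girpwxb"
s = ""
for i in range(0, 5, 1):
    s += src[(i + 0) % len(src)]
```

i=0: add src[0]='g' → 'g'
i=1: add src[1]='i' → 'gi'
i=2: add src[2]='r' → 'gir'
i=3: add src[3]='p' → 'girp'
i=4: add src[4]='w' → 'girpw'

'girpw'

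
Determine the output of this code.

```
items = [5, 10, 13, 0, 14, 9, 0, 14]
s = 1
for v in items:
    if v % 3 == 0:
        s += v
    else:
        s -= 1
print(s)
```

v=5: not %3==0, s = 1-1 = 0
v=10: not %3==0, s = 0-1 = -1
v=13: not %3==0, s = (-1)-1 = -2
v=0: %3==0, s = (-2)+0 = -2
v=14: not %3==0, s = (-2)-1 = -3
v=9: %3==0, s = (-3)+9 = 6
v=0: %3==0, s = 6+0 = 6
v=14: not %3==0, s = 6-1 = 5

5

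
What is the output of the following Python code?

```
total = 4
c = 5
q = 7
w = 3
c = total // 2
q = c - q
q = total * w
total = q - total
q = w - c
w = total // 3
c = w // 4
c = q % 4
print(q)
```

c = 4//2 = 2
q = 2-7 = -5
q = 4*3 = 12
total = 12-4 = 8
q = 3-2 = 1
w = 8//3 = 2
c = 2//4 = 0
c = 1%4 = 1

1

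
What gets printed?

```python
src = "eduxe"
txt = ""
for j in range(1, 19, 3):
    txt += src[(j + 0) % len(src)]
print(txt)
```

deuexd

j=1: add src[1]='d' → 'd'
j=4: add src[4]='e' → 'de'
j=7: add src[2]='u' → 'deu'
j=10: add src[0]='e' → 'deue'
j=13: add src[3]='x' → 'deuex'
j=16: add src[1]='d' → 'deuexd'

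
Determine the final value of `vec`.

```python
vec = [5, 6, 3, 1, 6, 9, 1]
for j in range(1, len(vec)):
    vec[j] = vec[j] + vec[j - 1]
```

[5, 11, 14, 15, 21, 30, 31]

j=1: vec[1] = 6+5 = 11 → [5, 11, 3, 1, 6, 9, 1]
j=2: vec[2] = 3+11 = 14 → [5, 11, 14, 1, 6, 9, 1]
j=3: vec[3] = 1+14 = 15 → [5, 11, 14, 15, 6, 9, 1]
j=4: vec[4] = 6+15 = 21 → [5, 11, 14, 15, 21, 9, 1]
j=5: vec[5] = 9+21 = 30 → [5, 11, 14, 15, 21, 30, 1]
j=6: vec[6] = 1+30 = 31 → [5, 11, 14, 15, 21, 30, 31]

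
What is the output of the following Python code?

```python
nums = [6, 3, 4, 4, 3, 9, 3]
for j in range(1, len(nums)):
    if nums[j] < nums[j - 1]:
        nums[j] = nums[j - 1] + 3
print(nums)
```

[6, 9, 12, 15, 18, 21, 24]

j=1: 3<6, nums[1] = 6+3 = 9 → [6, 9, 4, 4, 3, 9, 3]
j=2: 4<9, nums[2] = 9+3 = 12 → [6, 9, 12, 4, 3, 9, 3]
j=3: 4<12, nums[3] = 12+3 = 15 → [6, 9, 12, 15, 3, 9, 3]
j=4: 3<15, nums[4] = 15+3 = 18 → [6, 9, 12, 15, 18, 9, 3]
j=5: 9<18, nums[5] = 18+3 = 21 → [6, 9, 12, 15, 18, 21, 3]
j=6: 3<21, nums[6] = 21+3 = 24 → [6, 9, 12, 15, 18, 21, 24]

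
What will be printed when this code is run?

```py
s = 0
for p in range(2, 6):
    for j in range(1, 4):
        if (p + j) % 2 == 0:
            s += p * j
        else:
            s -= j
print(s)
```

p=2,j=1: odd sum, s = 0-1 = -1
p=2,j=2: even sum, s = (-1)+4 = 3
p=2,j=3: odd sum, s = 3-3 = 0
p=3,j=1: even sum, s = 0+3 = 3
p=3,j=2: odd sum, s = 3-2 = 1
p=3,j=3: even sum, s = 1+9 = 10
p=4,j=1: odd sum, s = 10-1 = 9
p=4,j=2: even sum, s = 9+8 = 17
p=4,j=3: odd sum, s = 17-3 = 14
p=5,j=1: even sum, s = 14+5 = 19
p=5,j=2: odd sum, s = 19-2 = 17
p=5,j=3: even sum, s = 17+15 = 32

32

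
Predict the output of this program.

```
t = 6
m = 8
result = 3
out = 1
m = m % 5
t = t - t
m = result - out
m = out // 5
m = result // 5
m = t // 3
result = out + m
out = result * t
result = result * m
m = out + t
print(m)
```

m = 8%5 = 3
t = 6-6 = 0
m = 3-1 = 2
m = 1//5 = 0
m = 3//5 = 0
m = 0//3 = 0
result = 1+0 = 1
out = 1*0 = 0
result = 1*0 = 0
m = 0+0 = 0

0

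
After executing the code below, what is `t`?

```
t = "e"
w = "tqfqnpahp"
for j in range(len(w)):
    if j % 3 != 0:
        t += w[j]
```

'eqfnphp'

j=0: skip
j=1: add 'q' → 'eq'
j=2: add 'f' → 'eqf'
j=3: skip
j=4: add 'n' → 'eqfn'
j=5: add 'p' → 'eqfnp'
j=6: skip
j=7: add 'h' → 'eqfnph'
j=8: add 'p' → 'eqfnphp'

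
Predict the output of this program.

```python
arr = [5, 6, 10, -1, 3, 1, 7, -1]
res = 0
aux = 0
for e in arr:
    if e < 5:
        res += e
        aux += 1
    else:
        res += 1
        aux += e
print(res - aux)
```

-26

e=5: not <5, res = 0+1 = 1; aux=5
e=6: not <5, res = 1+1 = 2; aux=11
e=10: not <5, res = 2+1 = 3; aux=21
e=-1: <5, res = 3+(-1) = 2; aux=22
e=3: <5, res = 2+3 = 5; aux=23
e=1: <5, res = 5+1 = 6; aux=24
e=7: not <5, res = 6+1 = 7; aux=31
e=-1: <5, res = 7+(-1) = 6; aux=32
res-aux = 6-32 = -26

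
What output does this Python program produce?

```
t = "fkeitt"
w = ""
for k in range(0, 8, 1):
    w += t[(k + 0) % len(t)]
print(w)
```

fkeittfk

k=0: add t[0]='f' → 'f'
k=1: add t[1]='k' → 'fk'
k=2: add t[2]='e' → 'fke'
k=3: add t[3]='i' → 'fkei'
k=4: add t[4]='t' → 'fkeit'
k=5: add t[5]='t' → 'fkeitt'
k=6: add t[0]='f' → 'fkeittf'
k=7: add t[1]='k' → 'fkeittfk'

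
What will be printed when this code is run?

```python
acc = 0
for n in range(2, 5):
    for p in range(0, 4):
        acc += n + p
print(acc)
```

n=2,p=0: acc = 0+2 = 2
n=2,p=1: acc = 2+3 = 5
n=2,p=2: acc = 5+4 = 9
n=2,p=3: acc = 9+5 = 14
n=3,p=0: acc = 14+3 = 17
n=3,p=1: acc = 17+4 = 21
n=3,p=2: acc = 21+5 = 26
n=3,p=3: acc = 26+6 = 32
n=4,p=0: acc = 32+4 = 36
n=4,p=1: acc = 36+5 = 41
n=4,p=2: acc = 41+6 = 47
n=4,p=3: acc = 47+7 = 54

54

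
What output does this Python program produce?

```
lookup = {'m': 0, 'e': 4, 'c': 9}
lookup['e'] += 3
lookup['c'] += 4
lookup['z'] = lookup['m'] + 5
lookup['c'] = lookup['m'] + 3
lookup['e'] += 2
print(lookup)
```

{'m': 0, 'e': 9, 'c': 3, 'z': 5}

lookup['e'] = 4+3 = 7 → {'m': 0, 'e': 7, 'c': 9}
lookup['c'] = 9+4 = 13 → {'m': 0, 'e': 7, 'c': 13}
lookup['z'] = lookup['m']+5 = 5 → {'m': 0, 'e': 7, 'c': 13, 'z': 5}
lookup['c'] = lookup['m']+3 = 3 → {'m': 0, 'e': 7, 'c': 3, 'z': 5}
lookup['e'] = 7+2 = 9 → {'m': 0, 'e': 9, 'c': 3, 'z': 5}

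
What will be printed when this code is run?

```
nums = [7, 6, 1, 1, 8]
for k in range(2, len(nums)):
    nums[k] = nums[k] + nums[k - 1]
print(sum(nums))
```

44

k=2: nums[2] = 1+6 = 7 → [7, 6, 7, 1, 8]
k=3: nums[3] = 1+7 = 8 → [7, 6, 7, 8, 8]
k=4: nums[4] = 8+8 = 16 → [7, 6, 7, 8, 16]
sum = 44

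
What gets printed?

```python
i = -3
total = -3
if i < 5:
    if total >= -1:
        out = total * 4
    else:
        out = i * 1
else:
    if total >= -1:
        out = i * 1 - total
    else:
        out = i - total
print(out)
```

i=-3, total=-3
i < 5 is True; total >= -1 is False
→ out = i * 1 = -3

-3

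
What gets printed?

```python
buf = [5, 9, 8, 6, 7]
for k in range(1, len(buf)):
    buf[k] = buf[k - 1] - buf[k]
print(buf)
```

k=1: buf[1] = 5-9 = -4 → [5, -4, 8, 6, 7]
k=2: buf[2] = (-4)-8 = -12 → [5, -4, -12, 6, 7]
k=3: buf[3] = (-12)-6 = -18 → [5, -4, -12, -18, 7]
k=4: buf[4] = (-18)-7 = -25 → [5, -4, -12, -18, -25]

[5, -4, -12, -18, -25]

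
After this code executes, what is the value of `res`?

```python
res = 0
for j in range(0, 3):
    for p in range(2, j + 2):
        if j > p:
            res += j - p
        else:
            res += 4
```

12

j=1,p=2: not 1>2, res = 0+4 = 4
j=2,p=2: not 2>2, res = 4+4 = 8
j=2,p=3: not 2>3, res = 8+4 = 12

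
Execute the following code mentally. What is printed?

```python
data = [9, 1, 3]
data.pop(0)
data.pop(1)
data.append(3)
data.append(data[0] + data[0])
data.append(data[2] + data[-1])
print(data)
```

[1, 3, 2, 4]

pop(0) removes 9 → [1, 3]
pop(1) removes 3 → [1]
append 3 → [1, 3]
append data[0]+data[0] = 1+1 = 2 → [1, 3, 2]
append data[2]+data[-1] = 2+2 = 4 → [1, 3, 2, 4]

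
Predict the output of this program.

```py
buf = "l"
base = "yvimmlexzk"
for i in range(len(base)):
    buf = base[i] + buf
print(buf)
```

i=0: prepend 'y' → 'yl'
i=1: prepend 'v' → 'vyl'
i=2: prepend 'i' → 'ivyl'
i=3: prepend 'm' → 'mivyl'
i=4: prepend 'm' → 'mmivyl'
i=5: prepend 'l' → 'lmmivyl'
i=6: prepend 'e' → 'elmmivyl'
i=7: prepend 'x' → 'xelmmivyl'
i=8: prepend 'z' → 'zxelmmivyl'
i=9: prepend 'k' → 'kzxelmmivyl'

kzxelmmivyl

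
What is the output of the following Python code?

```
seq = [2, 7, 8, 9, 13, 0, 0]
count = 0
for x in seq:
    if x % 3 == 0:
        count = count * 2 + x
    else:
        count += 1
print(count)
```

x=2: not %3==0, count = 0+1 = 1
x=7: not %3==0, count = 1+1 = 2
x=8: not %3==0, count = 2+1 = 3
x=9: %3==0, count = 3*2+9 = 15
x=13: not %3==0, count = 15+1 = 16
x=0: %3==0, count = 16*2+0 = 32
x=0: %3==0, count = 32*2+0 = 64

64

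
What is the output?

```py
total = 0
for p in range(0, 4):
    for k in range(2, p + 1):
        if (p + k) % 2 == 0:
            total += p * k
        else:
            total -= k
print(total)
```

p=2,k=2: even sum, total = 0+4 = 4
p=3,k=2: odd sum, total = 4-2 = 2
p=3,k=3: even sum, total = 2+9 = 11

11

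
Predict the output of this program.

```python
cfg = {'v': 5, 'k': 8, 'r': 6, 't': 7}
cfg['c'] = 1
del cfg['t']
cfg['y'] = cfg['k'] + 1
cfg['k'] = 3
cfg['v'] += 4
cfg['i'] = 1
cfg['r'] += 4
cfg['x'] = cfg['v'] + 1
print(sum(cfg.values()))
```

43

cfg['c'] = 1 → {'v': 5, 'k': 8, 'r': 6, 't': 7, 'c': 1}
del 't' → {'v': 5, 'k': 8, 'r': 6, 'c': 1}
cfg['y'] = cfg['k']+1 = 9 → {'v': 5, 'k': 8, 'r': 6, 'c': 1, 'y': 9}
cfg['k'] = 3 → {'v': 5, 'k': 3, 'r': 6, 'c': 1, 'y': 9}
cfg['v'] = 5+4 = 9 → {'v': 9, 'k': 3, 'r': 6, 'c': 1, 'y': 9}
cfg['i'] = 1 → {'v': 9, 'k': 3, 'r': 6, 'c': 1, 'y': 9, 'i': 1}
cfg['r'] = 6+4 = 10 → {'v': 9, 'k': 3, 'r': 10, 'c': 1, 'y': 9, 'i': 1}
cfg['x'] = cfg['v']+1 = 10 → {'v': 9, 'k': 3, 'r': 10, 'c': 1, 'y': 9, 'i': 1, 'x': 10}
sum of values = 43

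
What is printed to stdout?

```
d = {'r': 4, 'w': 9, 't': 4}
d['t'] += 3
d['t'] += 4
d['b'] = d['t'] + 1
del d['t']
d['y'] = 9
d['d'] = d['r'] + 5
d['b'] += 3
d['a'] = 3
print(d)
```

{'r': 4, 'w': 9, 'b': 15, 'y': 9, 'd': 9, 'a': 3}

d['t'] = 4+3 = 7 → {'r': 4, 'w': 9, 't': 7}
d['t'] = 7+4 = 11 → {'r': 4, 'w': 9, 't': 11}
d['b'] = d['t']+1 = 12 → {'r': 4, 'w': 9, 't': 11, 'b': 12}
del 't' → {'r': 4, 'w': 9, 'b': 12}
d['y'] = 9 → {'r': 4, 'w': 9, 'b': 12, 'y': 9}
d['d'] = d['r']+5 = 9 → {'r': 4, 'w': 9, 'b': 12, 'y': 9, 'd': 9}
d['b'] = 12+3 = 15 → {'r': 4, 'w': 9, 'b': 15, 'y': 9, 'd': 9}
d['a'] = 3 → {'r': 4, 'w': 9, 'b': 15, 'y': 9, 'd': 9, 'a': 3}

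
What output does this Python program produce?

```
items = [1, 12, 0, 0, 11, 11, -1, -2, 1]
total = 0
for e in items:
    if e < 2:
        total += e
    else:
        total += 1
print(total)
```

2

e=1: <2, total = 0+1 = 1
e=12: not <2, total = 1+1 = 2
e=0: <2, total = 2+0 = 2
e=0: <2, total = 2+0 = 2
e=11: not <2, total = 2+1 = 3
e=11: not <2, total = 3+1 = 4
e=-1: <2, total = 4+(-1) = 3
e=-2: <2, total = 3+(-2) = 1
e=1: <2, total = 1+1 = 2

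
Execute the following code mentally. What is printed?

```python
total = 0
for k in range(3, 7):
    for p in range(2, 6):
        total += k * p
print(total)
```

252

k=3,p=2: total = 0+6 = 6
k=3,p=3: total = 6+9 = 15
k=3,p=4: total = 15+12 = 27
k=3,p=5: total = 27+15 = 42
k=4,p=2: total = 42+8 = 50
k=4,p=3: total = 50+12 = 62
k=4,p=4: total = 62+16 = 78
k=4,p=5: total = 78+20 = 98
k=5,p=2: total = 98+10 = 108
k=5,p=3: total = 108+15 = 123
k=5,p=4: total = 123+20 = 143
k=5,p=5: total = 143+25 = 168
k=6,p=2: total = 168+12 = 180
k=6,p=3: total = 180+18 = 198
k=6,p=4: total = 198+24 = 222
k=6,p=5: total = 222+30 = 252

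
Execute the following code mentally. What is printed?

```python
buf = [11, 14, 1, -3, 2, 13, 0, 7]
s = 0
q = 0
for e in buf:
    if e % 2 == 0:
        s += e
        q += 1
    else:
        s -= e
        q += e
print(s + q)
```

19

e=11: not even, s = 0-11 = -11; q=11
e=14: even, s = (-11)+14 = 3; q=12
e=1: not even, s = 3-1 = 2; q=13
e=-3: not even, s = 2-(-3) = 5; q=10
e=2: even, s = 5+2 = 7; q=11
e=13: not even, s = 7-13 = -6; q=24
e=0: even, s = (-6)+0 = -6; q=25
e=7: not even, s = (-6)-7 = -13; q=32
s+q = (-13)+32 = 19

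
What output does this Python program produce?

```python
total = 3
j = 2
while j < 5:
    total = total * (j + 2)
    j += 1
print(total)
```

360

j=2: total = 3*4 = 12
j=3: total = 12*5 = 60
j=4: total = 60*6 = 360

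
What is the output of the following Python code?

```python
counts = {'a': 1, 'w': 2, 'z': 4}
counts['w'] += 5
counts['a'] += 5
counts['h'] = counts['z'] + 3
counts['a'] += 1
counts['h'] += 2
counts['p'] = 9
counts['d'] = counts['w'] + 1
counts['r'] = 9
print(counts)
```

counts['w'] = 2+5 = 7 → {'a': 1, 'w': 7, 'z': 4}
counts['a'] = 1+5 = 6 → {'a': 6, 'w': 7, 'z': 4}
counts['h'] = counts['z']+3 = 7 → {'a': 6, 'w': 7, 'z': 4, 'h': 7}
counts['a'] = 6+1 = 7 → {'a': 7, 'w': 7, 'z': 4, 'h': 7}
counts['h'] = 7+2 = 9 → {'a': 7, 'w': 7, 'z': 4, 'h': 9}
counts['p'] = 9 → {'a': 7, 'w': 7, 'z': 4, 'h': 9, 'p': 9}
counts['d'] = counts['w']+1 = 8 → {'a': 7, 'w': 7, 'z': 4, 'h': 9, 'p': 9, 'd': 8}
counts['r'] = 9 → {'a': 7, 'w': 7, 'z': 4, 'h': 9, 'p': 9, 'd': 8, 'r': 9}

{'a': 7, 'w': 7, 'z': 4, 'h': 9, 'p': 9, 'd': 8, 'r': 9}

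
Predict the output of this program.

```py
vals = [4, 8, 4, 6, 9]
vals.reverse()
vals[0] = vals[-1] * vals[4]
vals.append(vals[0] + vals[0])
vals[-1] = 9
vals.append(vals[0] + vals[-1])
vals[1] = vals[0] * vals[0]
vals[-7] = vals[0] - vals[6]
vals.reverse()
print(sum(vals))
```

reverse → [9, 6, 4, 8, 4]
vals[0] = vals[-1]*vals[4] = 4*4 = 16 → [16, 6, 4, 8, 4]
append vals[0]+vals[0] = 16+16 = 32 → [16, 6, 4, 8, 4, 32]
vals[-1] = 9 → [16, 6, 4, 8, 4, 9]
append vals[0]+vals[-1] = 16+9 = 25 → [16, 6, 4, 8, 4, 9, 25]
vals[1] = vals[0]*vals[0] = 16*16 = 256 → [16, 256, 4, 8, 4, 9, 25]
vals[-7] = vals[0]-vals[6] = 16-25 = -9 → [-9, 256, 4, 8, 4, 9, 25]
reverse → [25, 9, 4, 8, 4, 256, -9]
sum = 297

297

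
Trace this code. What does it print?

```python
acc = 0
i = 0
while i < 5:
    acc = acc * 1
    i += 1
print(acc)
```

0

i=0: acc = 0*1 = 0
i=1: acc = 0*1 = 0
i=2: acc = 0*1 = 0
i=3: acc = 0*1 = 0
i=4: acc = 0*1 = 0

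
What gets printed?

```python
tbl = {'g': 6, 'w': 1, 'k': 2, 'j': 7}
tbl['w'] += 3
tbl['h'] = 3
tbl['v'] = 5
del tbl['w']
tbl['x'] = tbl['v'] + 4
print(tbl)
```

{'g': 6, 'k': 2, 'j': 7, 'h': 3, 'v': 5, 'x': 9}

tbl['w'] = 1+3 = 4 → {'g': 6, 'w': 4, 'k': 2, 'j': 7}
tbl['h'] = 3 → {'g': 6, 'w': 4, 'k': 2, 'j': 7, 'h': 3}
tbl['v'] = 5 → {'g': 6, 'w': 4, 'k': 2, 'j': 7, 'h': 3, 'v': 5}
del 'w' → {'g': 6, 'k': 2, 'j': 7, 'h': 3, 'v': 5}
tbl['x'] = tbl['v']+4 = 9 → {'g': 6, 'k': 2, 'j': 7, 'h': 3, 'v': 5, 'x': 9}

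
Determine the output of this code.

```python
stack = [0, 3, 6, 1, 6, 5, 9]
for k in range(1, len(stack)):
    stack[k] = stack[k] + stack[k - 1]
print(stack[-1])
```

k=1: stack[1] = 3+0 = 3 → [0, 3, 6, 1, 6, 5, 9]
k=2: stack[2] = 6+3 = 9 → [0, 3, 9, 1, 6, 5, 9]
k=3: stack[3] = 1+9 = 10 → [0, 3, 9, 10, 6, 5, 9]
k=4: stack[4] = 6+10 = 16 → [0, 3, 9, 10, 16, 5, 9]
k=5: stack[5] = 5+16 = 21 → [0, 3, 9, 10, 16, 21, 9]
k=6: stack[6] = 9+21 = 30 → [0, 3, 9, 10, 16, 21, 30]

30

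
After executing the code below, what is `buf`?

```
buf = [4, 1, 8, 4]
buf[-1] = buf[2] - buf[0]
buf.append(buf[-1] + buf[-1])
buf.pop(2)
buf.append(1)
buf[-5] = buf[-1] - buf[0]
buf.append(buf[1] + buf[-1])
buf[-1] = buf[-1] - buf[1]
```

buf[-1] = buf[2]-buf[0] = 8-4 = 4 → [4, 1, 8, 4]
append buf[-1]+buf[-1] = 4+4 = 8 → [4, 1, 8, 4, 8]
pop(2) removes 8 → [4, 1, 4, 8]
append 1 → [4, 1, 4, 8, 1]
buf[-5] = buf[-1]-buf[0] = 1-4 = -3 → [-3, 1, 4, 8, 1]
append buf[1]+buf[-1] = 1+1 = 2 → [-3, 1, 4, 8, 1, 2]
buf[-1] = buf[-1]-buf[1] = 2-1 = 1 → [-3, 1, 4, 8, 1, 1]

[-3, 1, 4, 8, 1, 1]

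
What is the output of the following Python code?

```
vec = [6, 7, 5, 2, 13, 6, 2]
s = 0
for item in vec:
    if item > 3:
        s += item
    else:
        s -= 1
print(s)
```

35

item=6: >3, s = 0+6 = 6
item=7: >3, s = 6+7 = 13
item=5: >3, s = 13+5 = 18
item=2: not >3, s = 18-1 = 17
item=13: >3, s = 17+13 = 30
item=6: >3, s = 30+6 = 36
item=2: not >3, s = 36-1 = 35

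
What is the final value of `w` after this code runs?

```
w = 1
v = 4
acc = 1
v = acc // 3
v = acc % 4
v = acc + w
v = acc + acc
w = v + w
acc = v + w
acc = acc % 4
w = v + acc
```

v = 1//3 = 0
v = 1%4 = 1
v = 1+1 = 2
v = 1+1 = 2
w = 2+1 = 3
acc = 2+3 = 5
acc = 5%4 = 1
w = 2+1 = 3

3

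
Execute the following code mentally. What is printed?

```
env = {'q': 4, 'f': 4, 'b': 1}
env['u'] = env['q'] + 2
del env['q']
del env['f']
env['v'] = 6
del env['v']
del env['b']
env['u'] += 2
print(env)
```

{'u': 8}

env['u'] = env['q']+2 = 6 → {'q': 4, 'f': 4, 'b': 1, 'u': 6}
del 'q' → {'f': 4, 'b': 1, 'u': 6}
del 'f' → {'b': 1, 'u': 6}
env['v'] = 6 → {'b': 1, 'u': 6, 'v': 6}
del 'v' → {'b': 1, 'u': 6}
del 'b' → {'u': 6}
env['u'] = 6+2 = 8 → {'u': 8}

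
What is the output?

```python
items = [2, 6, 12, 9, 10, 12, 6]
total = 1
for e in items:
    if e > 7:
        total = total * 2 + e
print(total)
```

180

e=2: not >7
e=6: not >7
e=12: >7, total = 1*2+12 = 14
e=9: >7, total = 14*2+9 = 37
e=10: >7, total = 37*2+10 = 84
e=12: >7, total = 84*2+12 = 180
e=6: not >7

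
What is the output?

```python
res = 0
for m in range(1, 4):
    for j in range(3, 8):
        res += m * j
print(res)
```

m=1,j=3: res = 0+3 = 3
m=1,j=4: res = 3+4 = 7
m=1,j=5: res = 7+5 = 12
m=1,j=6: res = 12+6 = 18
m=1,j=7: res = 18+7 = 25
m=2,j=3: res = 25+6 = 31
m=2,j=4: res = 31+8 = 39
m=2,j=5: res = 39+10 = 49
m=2,j=6: res = 49+12 = 61
m=2,j=7: res = 61+14 = 75
m=3,j=3: res = 75+9 = 84
m=3,j=4: res = 84+12 = 96
m=3,j=5: res = 96+15 = 111
m=3,j=6: res = 111+18 = 129
m=3,j=7: res = 129+21 = 150

150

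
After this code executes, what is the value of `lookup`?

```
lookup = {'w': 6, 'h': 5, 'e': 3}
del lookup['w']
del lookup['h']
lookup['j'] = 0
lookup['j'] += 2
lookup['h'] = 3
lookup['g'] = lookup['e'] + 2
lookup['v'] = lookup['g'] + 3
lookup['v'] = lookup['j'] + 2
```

del 'w' → {'h': 5, 'e': 3}
del 'h' → {'e': 3}
lookup['j'] = 0 → {'e': 3, 'j': 0}
lookup['j'] = 0+2 = 2 → {'e': 3, 'j': 2}
lookup['h'] = 3 → {'e': 3, 'j': 2, 'h': 3}
lookup['g'] = lookup['e']+2 = 5 → {'e': 3, 'j': 2, 'h': 3, 'g': 5}
lookup['v'] = lookup['g']+3 = 8 → {'e': 3, 'j': 2, 'h': 3, 'g': 5, 'v': 8}
lookup['v'] = lookup['j']+2 = 4 → {'e': 3, 'j': 2, 'h': 3, 'g': 5, 'v': 4}

{'e': 3, 'j': 2, 'h': 3, 'g': 5, 'v': 4}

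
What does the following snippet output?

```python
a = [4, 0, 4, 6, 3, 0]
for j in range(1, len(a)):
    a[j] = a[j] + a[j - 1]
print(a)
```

j=1: a[1] = 0+4 = 4 → [4, 4, 4, 6, 3, 0]
j=2: a[2] = 4+4 = 8 → [4, 4, 8, 6, 3, 0]
j=3: a[3] = 6+8 = 14 → [4, 4, 8, 14, 3, 0]
j=4: a[4] = 3+14 = 17 → [4, 4, 8, 14, 17, 0]
j=5: a[5] = 0+17 = 17 → [4, 4, 8, 14, 17, 17]

[4, 4, 8, 14, 17, 17]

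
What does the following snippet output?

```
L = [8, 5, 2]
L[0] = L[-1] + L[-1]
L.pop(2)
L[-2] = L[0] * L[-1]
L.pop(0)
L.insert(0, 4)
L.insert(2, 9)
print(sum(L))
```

18

L[0] = L[-1]+L[-1] = 2+2 = 4 → [4, 5, 2]
pop(2) removes 2 → [4, 5]
L[-2] = L[0]*L[-1] = 4*5 = 20 → [20, 5]
pop(0) removes 20 → [5]
insert 4 at 0 → [4, 5]
insert 9 at 2 → [4, 5, 9]
sum = 18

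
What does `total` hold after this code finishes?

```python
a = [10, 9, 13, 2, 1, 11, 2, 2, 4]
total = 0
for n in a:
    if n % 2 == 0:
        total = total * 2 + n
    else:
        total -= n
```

n=10: even, total = 0*2+10 = 10
n=9: not even, total = 10-9 = 1
n=13: not even, total = 1-13 = -12
n=2: even, total = (-12)*2+2 = -22
n=1: not even, total = (-22)-1 = -23
n=11: not even, total = (-23)-11 = -34
n=2: even, total = (-34)*2+2 = -66
n=2: even, total = (-66)*2+2 = -130
n=4: even, total = (-130)*2+4 = -256

-256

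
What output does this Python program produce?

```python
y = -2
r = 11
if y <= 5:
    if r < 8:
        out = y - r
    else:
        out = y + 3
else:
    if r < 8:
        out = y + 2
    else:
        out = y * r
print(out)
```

1

y=-2, r=11
y <= 5 is True; r < 8 is False
→ out = y + 3 = 1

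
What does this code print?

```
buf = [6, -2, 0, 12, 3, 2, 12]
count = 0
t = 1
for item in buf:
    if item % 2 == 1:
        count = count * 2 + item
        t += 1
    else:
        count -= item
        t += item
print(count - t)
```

item=6: not odd, count = 0-6 = -6; t=7
item=-2: not odd, count = (-6)-(-2) = -4; t=5
item=0: not odd, count = (-4)-0 = -4; t=5
item=12: not odd, count = (-4)-12 = -16; t=17
item=3: odd, count = (-16)*2+3 = -29; t=18
item=2: not odd, count = (-29)-2 = -31; t=20
item=12: not odd, count = (-31)-12 = -43; t=32
count-t = (-43)-32 = -75

-75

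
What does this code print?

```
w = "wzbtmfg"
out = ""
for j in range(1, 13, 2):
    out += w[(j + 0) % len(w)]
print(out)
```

j=1: add w[1]='z' → 'z'
j=3: add w[3]='t' → 'zt'
j=5: add w[5]='f' → 'ztf'
j=7: add w[0]='w' → 'ztfw'
j=9: add w[2]='b' → 'ztfwb'
j=11: add w[4]='m' → 'ztfwbm'

ztfwbm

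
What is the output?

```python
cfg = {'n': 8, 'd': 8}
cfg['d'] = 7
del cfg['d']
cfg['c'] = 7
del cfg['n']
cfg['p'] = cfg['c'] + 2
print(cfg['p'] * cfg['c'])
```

cfg['d'] = 7 → {'n': 8, 'd': 7}
del 'd' → {'n': 8}
cfg['c'] = 7 → {'n': 8, 'c': 7}
del 'n' → {'c': 7}
cfg['p'] = cfg['c']+2 = 9 → {'c': 7, 'p': 9}
cfg['p']*cfg['c'] = 9*7 = 63

63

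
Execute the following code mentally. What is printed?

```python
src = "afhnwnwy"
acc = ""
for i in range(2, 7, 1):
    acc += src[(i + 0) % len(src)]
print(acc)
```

hnwnw

i=2: add src[2]='h' → 'h'
i=3: add src[3]='n' → 'hn'
i=4: add src[4]='w' → 'hnw'
i=5: add src[5]='n' → 'hnwn'
i=6: add src[6]='w' → 'hnwnw'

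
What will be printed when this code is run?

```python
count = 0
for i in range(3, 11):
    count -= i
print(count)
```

-52

i=3: count = 0-3 = -3
i=4: count = (-3)-4 = -7
i=5: count = (-7)-5 = -12
i=6: count = (-12)-6 = -18
i=7: count = (-18)-7 = -25
i=8: count = (-25)-8 = -33
i=9: count = (-33)-9 = -42
i=10: count = (-42)-10 = -52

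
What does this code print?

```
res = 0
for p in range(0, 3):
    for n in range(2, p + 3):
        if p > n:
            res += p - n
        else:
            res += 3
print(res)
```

p=0,n=2: not 0>2, res = 0+3 = 3
p=1,n=2: not 1>2, res = 3+3 = 6
p=1,n=3: not 1>3, res = 6+3 = 9
p=2,n=2: not 2>2, res = 9+3 = 12
p=2,n=3: not 2>3, res = 12+3 = 15
p=2,n=4: not 2>4, res = 15+3 = 18

18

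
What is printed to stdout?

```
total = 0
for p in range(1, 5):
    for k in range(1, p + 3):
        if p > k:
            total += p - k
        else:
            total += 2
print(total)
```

p=1,k=1: not 1>1, total = 0+2 = 2
p=1,k=2: not 1>2, total = 2+2 = 4
p=1,k=3: not 1>3, total = 4+2 = 6
p=2,k=1: 2>1, total = 6+1 = 7
p=2,k=2: not 2>2, total = 7+2 = 9
p=2,k=3: not 2>3, total = 9+2 = 11
p=2,k=4: not 2>4, total = 11+2 = 13
p=3,k=1: 3>1, total = 13+2 = 15
p=3,k=2: 3>2, total = 15+1 = 16
p=3,k=3: not 3>3, total = 16+2 = 18
p=3,k=4: not 3>4, total = 18+2 = 20
p=3,k=5: not 3>5, total = 20+2 = 22
p=4,k=1: 4>1, total = 22+3 = 25
p=4,k=2: 4>2, total = 25+2 = 27
p=4,k=3: 4>3, total = 27+1 = 28
p=4,k=4: not 4>4, total = 28+2 = 30
p=4,k=5: not 4>5, total = 30+2 = 32
p=4,k=6: not 4>6, total = 32+2 = 34

34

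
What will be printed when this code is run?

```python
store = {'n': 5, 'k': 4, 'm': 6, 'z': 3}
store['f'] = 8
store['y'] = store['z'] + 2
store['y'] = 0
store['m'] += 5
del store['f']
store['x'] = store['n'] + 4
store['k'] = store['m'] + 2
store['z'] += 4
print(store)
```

store['f'] = 8 → {'n': 5, 'k': 4, 'm': 6, 'z': 3, 'f': 8}
store['y'] = store['z']+2 = 5 → {'n': 5, 'k': 4, 'm': 6, 'z': 3, 'f': 8, 'y': 5}
store['y'] = 0 → {'n': 5, 'k': 4, 'm': 6, 'z': 3, 'f': 8, 'y': 0}
store['m'] = 6+5 = 11 → {'n': 5, 'k': 4, 'm': 11, 'z': 3, 'f': 8, 'y': 0}
del 'f' → {'n': 5, 'k': 4, 'm': 11, 'z': 3, 'y': 0}
store['x'] = store['n']+4 = 9 → {'n': 5, 'k': 4, 'm': 11, 'z': 3, 'y': 0, 'x': 9}
store['k'] = store['m']+2 = 13 → {'n': 5, 'k': 13, 'm': 11, 'z': 3, 'y': 0, 'x': 9}
store['z'] = 3+4 = 7 → {'n': 5, 'k': 13, 'm': 11, 'z': 7, 'y': 0, 'x': 9}

{'n': 5, 'k': 13, 'm': 11, 'z': 7, 'y': 0, 'x': 9}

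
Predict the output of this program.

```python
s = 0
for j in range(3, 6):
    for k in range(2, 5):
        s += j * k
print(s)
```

j=3,k=2: s = 0+6 = 6
j=3,k=3: s = 6+9 = 15
j=3,k=4: s = 15+12 = 27
j=4,k=2: s = 27+8 = 35
j=4,k=3: s = 35+12 = 47
j=4,k=4: s = 47+16 = 63
j=5,k=2: s = 63+10 = 73
j=5,k=3: s = 73+15 = 88
j=5,k=4: s = 88+20 = 108

108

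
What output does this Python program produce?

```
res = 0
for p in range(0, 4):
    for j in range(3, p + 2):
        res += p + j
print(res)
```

p=2,j=3: res = 0+5 = 5
p=3,j=3: res = 5+6 = 11
p=3,j=4: res = 11+7 = 18

18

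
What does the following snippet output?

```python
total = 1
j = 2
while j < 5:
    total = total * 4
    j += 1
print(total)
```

64

j=2: total = 1*4 = 4
j=3: total = 4*4 = 16
j=4: total = 16*4 = 64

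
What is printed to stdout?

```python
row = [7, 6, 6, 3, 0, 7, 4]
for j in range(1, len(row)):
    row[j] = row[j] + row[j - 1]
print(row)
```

[7, 13, 19, 22, 22, 29, 33]

j=1: row[1] = 6+7 = 13 → [7, 13, 6, 3, 0, 7, 4]
j=2: row[2] = 6+13 = 19 → [7, 13, 19, 3, 0, 7, 4]
j=3: row[3] = 3+19 = 22 → [7, 13, 19, 22, 0, 7, 4]
j=4: row[4] = 0+22 = 22 → [7, 13, 19, 22, 22, 7, 4]
j=5: row[5] = 7+22 = 29 → [7, 13, 19, 22, 22, 29, 4]
j=6: row[6] = 4+29 = 33 → [7, 13, 19, 22, 22, 29, 33]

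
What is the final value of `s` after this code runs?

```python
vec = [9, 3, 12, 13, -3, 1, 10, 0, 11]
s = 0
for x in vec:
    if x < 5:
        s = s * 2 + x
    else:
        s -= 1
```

x=9: not <5, s = 0-1 = -1
x=3: <5, s = (-1)*2+3 = 1
x=12: not <5, s = 1-1 = 0
x=13: not <5, s = 0-1 = -1
x=-3: <5, s = (-1)*2+(-3) = -5
x=1: <5, s = (-5)*2+1 = -9
x=10: not <5, s = (-9)-1 = -10
x=0: <5, s = (-10)*2+0 = -20
x=11: not <5, s = (-20)-1 = -21

-21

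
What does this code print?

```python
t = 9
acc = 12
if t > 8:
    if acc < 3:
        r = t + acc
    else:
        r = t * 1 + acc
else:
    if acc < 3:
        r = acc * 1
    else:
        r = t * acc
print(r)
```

t=9, acc=12
t > 8 is True; acc < 3 is False
→ r = t * 1 + acc = 21

21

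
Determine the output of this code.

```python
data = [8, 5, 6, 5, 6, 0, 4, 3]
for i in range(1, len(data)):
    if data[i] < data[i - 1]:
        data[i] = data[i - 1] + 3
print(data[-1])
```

i=1: 5<8, data[1] = 8+3 = 11 → [8, 11, 6, 5, 6, 0, 4, 3]
i=2: 6<11, data[2] = 11+3 = 14 → [8, 11, 14, 5, 6, 0, 4, 3]
i=3: 5<14, data[3] = 14+3 = 17 → [8, 11, 14, 17, 6, 0, 4, 3]
i=4: 6<17, data[4] = 17+3 = 20 → [8, 11, 14, 17, 20, 0, 4, 3]
i=5: 0<20, data[5] = 20+3 = 23 → [8, 11, 14, 17, 20, 23, 4, 3]
i=6: 4<23, data[6] = 23+3 = 26 → [8, 11, 14, 17, 20, 23, 26, 3]
i=7: 3<26, data[7] = 26+3 = 29 → [8, 11, 14, 17, 20, 23, 26, 29]

29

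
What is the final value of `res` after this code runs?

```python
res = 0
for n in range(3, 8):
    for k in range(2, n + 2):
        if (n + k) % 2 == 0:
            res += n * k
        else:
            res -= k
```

n=3,k=2: odd sum, res = 0-2 = -2
n=3,k=3: even sum, res = (-2)+9 = 7
n=3,k=4: odd sum, res = 7-4 = 3
n=4,k=2: even sum, res = 3+8 = 11
n=4,k=3: odd sum, res = 11-3 = 8
n=4,k=4: even sum, res = 8+16 = 24
n=4,k=5: odd sum, res = 24-5 = 19
n=5,k=2: odd sum, res = 19-2 = 17
n=5,k=3: even sum, res = 17+15 = 32
n=5,k=4: odd sum, res = 32-4 = 28
n=5,k=5: even sum, res = 28+25 = 53
n=5,k=6: odd sum, res = 53-6 = 47
n=6,k=2: even sum, res = 47+12 = 59
n=6,k=3: odd sum, res = 59-3 = 56
n=6,k=4: even sum, res = 56+24 = 80
n=6,k=5: odd sum, res = 80-5 = 75
n=6,k=6: even sum, res = 75+36 = 111
n=6,k=7: odd sum, res = 111-7 = 104
n=7,k=2: odd sum, res = 104-2 = 102
n=7,k=3: even sum, res = 102+21 = 123
n=7,k=4: odd sum, res = 123-4 = 119
n=7,k=5: even sum, res = 119+35 = 154
n=7,k=6: odd sum, res = 154-6 = 148
n=7,k=7: even sum, res = 148+49 = 197
n=7,k=8: odd sum, res = 197-8 = 189

189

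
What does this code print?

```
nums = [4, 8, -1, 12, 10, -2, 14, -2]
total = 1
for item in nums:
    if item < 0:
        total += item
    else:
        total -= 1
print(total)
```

-9

item=4: not <0, total = 1-1 = 0
item=8: not <0, total = 0-1 = -1
item=-1: <0, total = (-1)+(-1) = -2
item=12: not <0, total = (-2)-1 = -3
item=10: not <0, total = (-3)-1 = -4
item=-2: <0, total = (-4)+(-2) = -6
item=14: not <0, total = (-6)-1 = -7
item=-2: <0, total = (-7)+(-2) = -9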